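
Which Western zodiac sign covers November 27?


Date: November 27
Conventional tropical zodiac dates: Sagittarius from November 22 onward; Capricorn starts December 22
November 27 falls within the Sagittarius range

Sagittarius


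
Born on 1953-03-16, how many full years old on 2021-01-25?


Birth: 1953-03-16
Reference: 2021-01-25
Year difference: 2021 - 1953 = 68
Birthday not yet reached in 2021, subtract 1

67 years old


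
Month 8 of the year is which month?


Month 8 of 12

August


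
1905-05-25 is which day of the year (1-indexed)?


Date: May 25, 1905
Days in months 1 through 4: 120
Plus 25 days in May

Day of year: 145


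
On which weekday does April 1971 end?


April 1971 has 30 days
Anchor: Jan 1, 1971. With p = 1971 - 1 = 1970: (p + p//4 - p//100 + p//400) mod 7 = (1970 + 492 - 19 + 4) mod 7 = 2447 mod 7 = 4 -> Friday (Mon=0 ... Sun=6)
Days before April (Jan-Mar): 90; April 1 index = (4 + 90) mod 7 = 3 -> Thursday
Last day offset: 30 - 1 = 29 days
Weekday index = (3 + 29) mod 7 = 4

Friday, April 30


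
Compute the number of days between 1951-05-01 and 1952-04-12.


From 1951-05-01 to 1952-04-12
1951-05-01: days before May = 31 + 28 + 31 + 30 = 120 (1951 is not a leap year); day of year = 120 + 1 = 121
1952-04-12: days before April = 31 + 29 + 31 = 91 (1952 is a leap year); day of year = 91 + 12 = 103
Rest of 1951: 365 - 121 = 244
Total = 244 + 103 = 347

347 days


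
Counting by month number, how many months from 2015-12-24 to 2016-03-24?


From December 2015 to March 2016
1 year * 12 = 12 months, minus 9 months = 3

3 months


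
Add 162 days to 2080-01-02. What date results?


Start: 2080-01-02, add 162 days
January 2080 has 31 days: 31 - 2 = 29 days to January 31 -> 133 left
February 2080 has 29 days -> 104 left
March 2080 has 31 days -> 73 left
April 2080 has 30 days -> 43 left
May 2080 has 31 days -> 12 left
June 2080: 12 <= 30 -> lands on June 12

Result: 2080-06-12


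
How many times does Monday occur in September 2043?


September 2043 has 30 days
Anchor: Jan 1, 2043. With p = 2043 - 1 = 2042: (p + p//4 - p//100 + p//400) mod 7 = (2042 + 510 - 20 + 5) mod 7 = 2537 mod 7 = 3 -> Thursday (Mon=0 ... Sun=6)
Days before September (Jan-Aug): 243; September 1 index = (3 + 243) mod 7 = 1 -> Tuesday
First Monday is September 7
Mondays: 7, 14, 21, 28

4 Mondays


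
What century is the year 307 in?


Century = (year - 1) // 100 + 1
= (307 - 1) // 100 + 1
= 306 // 100 + 1
= 3 + 1

4th century


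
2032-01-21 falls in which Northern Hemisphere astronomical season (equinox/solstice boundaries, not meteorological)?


Date: January 21
Astronomical Winter (approx.; exact equinox/solstice day varies by year): December 21 to March 19
January 21 falls within the Winter window

Winter


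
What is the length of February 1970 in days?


February 1970 (leap year: no)

28 days


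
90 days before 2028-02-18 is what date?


Start: 2028-02-18, subtract 90 days
Back 18 days from February 18 reaches January 31, 2028 -> 72 left
January 2028 has 31 days -> back to December 31, 2027 -> 41 left
December 2027 has 31 days -> back to November 30, 2027 -> 10 left
November 2027: 30 - 10 = 20 -> lands on November 20

Result: 2027-11-20


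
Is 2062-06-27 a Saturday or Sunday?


Anchor: Jan 1, 2062. With p = 2062 - 1 = 2061: (p + p//4 - p//100 + p//400) mod 7 = (2061 + 515 - 20 + 5) mod 7 = 2561 mod 7 = 6 -> Sunday (Mon=0 ... Sun=6)
Day of year: 178; offset = 177
Weekday index = (6 + 177) mod 7 = 1 -> Tuesday
Weekend days: Saturday, Sunday

No


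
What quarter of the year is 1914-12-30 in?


Month: December (month 12)
Q1: Jan-Mar, Q2: Apr-Jun, Q3: Jul-Sep, Q4: Oct-Dec

Q4


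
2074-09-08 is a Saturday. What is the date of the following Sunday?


Current: Saturday
Target: Sunday
Days ahead: 1

Next Sunday: 2074-09-09


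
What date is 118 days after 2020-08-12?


Start: 2020-08-12, add 118 days
August 2020 has 31 days: 31 - 12 = 19 days to August 31 -> 99 left
September 2020 has 30 days -> 69 left
October 2020 has 31 days -> 38 left
November 2020 has 30 days -> 8 left
December 2020: 8 <= 31 -> lands on December 8

Result: 2020-12-08


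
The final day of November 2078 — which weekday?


November 2078 has 30 days
Anchor: Jan 1, 2078. With p = 2078 - 1 = 2077: (p + p//4 - p//100 + p//400) mod 7 = (2077 + 519 - 20 + 5) mod 7 = 2581 mod 7 = 5 -> Saturday (Mon=0 ... Sun=6)
Days before November (Jan-Oct): 304; November 1 index = (5 + 304) mod 7 = 1 -> Tuesday
Last day offset: 30 - 1 = 29 days
Weekday index = (1 + 29) mod 7 = 2

Wednesday, November 30


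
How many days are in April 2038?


April 2038

30 days


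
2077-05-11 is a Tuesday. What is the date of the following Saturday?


Current: Tuesday
Target: Saturday
Days ahead: 4

Next Saturday: 2077-05-15


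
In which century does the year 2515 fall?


Century = (year - 1) // 100 + 1
= (2515 - 1) // 100 + 1
= 2514 // 100 + 1
= 25 + 1

26th century


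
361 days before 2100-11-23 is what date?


Start: 2100-11-23, subtract 361 days
Back 23 days from November 23 reaches October 31, 2100 -> 338 left
October 2100 has 31 days -> back to September 30, 2100 -> 307 left
September 2100 has 30 days -> back to August 31, 2100 -> 277 left
August 2100 has 31 days -> back to July 31, 2100 -> 246 left
July 2100 has 31 days -> back to June 30, 2100 -> 215 left
June 2100 has 30 days -> back to May 31, 2100 -> 185 left
May 2100 has 31 days -> back to April 30, 2100 -> 154 left
April 2100 has 30 days -> back to March 31, 2100 -> 124 left
March 2100 has 31 days -> back to February 28, 2100 -> 93 left
February 2100 has 28 days -> back to January 31, 2100 -> 65 left
January 2100 has 31 days -> back to December 31, 2099 -> 34 left
December 2099 has 31 days -> back to November 30, 2099 -> 3 left
November 2099: 30 - 3 = 27 -> lands on November 27

Result: 2099-11-27


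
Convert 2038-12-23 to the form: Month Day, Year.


ISO 2038-12-23 parses as year=2038, month=12, day=23
Month 12 -> December

December 23, 2038


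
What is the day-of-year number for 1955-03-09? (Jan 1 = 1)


Date: March 9, 1955
Days in months 1 through 2: 59
Plus 9 days in March

Day of year: 68


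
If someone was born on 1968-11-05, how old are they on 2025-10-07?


Birth: 1968-11-05
Reference: 2025-10-07
Year difference: 2025 - 1968 = 57
Birthday not yet reached in 2025, subtract 1

56 years old


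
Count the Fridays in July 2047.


July 2047 has 31 days
Anchor: Jan 1, 2047. With p = 2047 - 1 = 2046: (p + p//4 - p//100 + p//400) mod 7 = (2046 + 511 - 20 + 5) mod 7 = 2542 mod 7 = 1 -> Tuesday (Mon=0 ... Sun=6)
Days before July (Jan-Jun): 181; July 1 index = (1 + 181) mod 7 = 0 -> Monday
First Friday is July 5
Fridays: 5, 12, 19, 26

4 Fridays


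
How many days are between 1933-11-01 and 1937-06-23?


From 1933-11-01 to 1937-06-23
1933-11-01: days before November = 31 + 28 + 31 + 30 + 31 + 30 + 31 + 31 + 30 + 31 = 304 (1933 is not a leap year); day of year = 304 + 1 = 305
1937-06-23: days before June = 31 + 28 + 31 + 30 + 31 = 151 (1937 is not a leap year); day of year = 151 + 23 = 174
Rest of 1933: 365 - 305 = 60
Full years 1934 (365), 1935 (365), 1936 (366): 1096
Total = 60 + 1096 + 174 = 1330

1330 days


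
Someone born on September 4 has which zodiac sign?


Date: September 4
Conventional tropical zodiac dates: Virgo from August 23 onward; Libra starts September 23
September 4 falls within the Virgo range

Virgo


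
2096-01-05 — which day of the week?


Date: January 5, 2096
Anchor: Jan 1, 2096. With p = 2096 - 1 = 2095: (p + p//4 - p//100 + p//400) mod 7 = (2095 + 523 - 20 + 5) mod 7 = 2603 mod 7 = 6 -> Sunday (Mon=0 ... Sun=6)
Days into year = 5 - 1 = 4
Weekday index = (6 + 4) mod 7 = 3

Day of the week: Thursday


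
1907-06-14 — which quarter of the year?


Month: June (month 6)
Q1: Jan-Mar, Q2: Apr-Jun, Q3: Jul-Sep, Q4: Oct-Dec

Q2


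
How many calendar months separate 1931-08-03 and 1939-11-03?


From August 1931 to November 1939
8 years * 12 = 96 months, plus 3 months = 99

99 months


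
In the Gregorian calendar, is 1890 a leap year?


Gregorian leap year rule: divisible by 4, but not by 100, unless also by 400.
1890 is not divisible by 4 -> not a leap year

No


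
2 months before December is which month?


December is month 12
12 - 2 = 10

October


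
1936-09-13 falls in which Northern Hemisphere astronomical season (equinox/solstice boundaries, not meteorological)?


Date: September 13
Astronomical Summer (approx.; exact equinox/solstice day varies by year): June 21 to September 21
September 13 falls within the Summer window

Summer


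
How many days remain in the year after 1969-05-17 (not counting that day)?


Day of year: 137 of 365
Remaining = 365 - 137

228 days


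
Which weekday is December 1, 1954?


Target: December 1, 1954
Anchor: Jan 1, 1954. With p = 1954 - 1 = 1953: (p + p//4 - p//100 + p//400) mod 7 = (1953 + 488 - 19 + 4) mod 7 = 2426 mod 7 = 4 -> Friday (Mon=0 ... Sun=6)
Days before December (Jan-Nov): 334 days
Weekday index = (4 + 334) mod 7 = 2

Wednesday


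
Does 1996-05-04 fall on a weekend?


Anchor: Jan 1, 1996. With p = 1996 - 1 = 1995: (p + p//4 - p//100 + p//400) mod 7 = (1995 + 498 - 19 + 4) mod 7 = 2478 mod 7 = 0 -> Monday (Mon=0 ... Sun=6)
Day of year: 125; offset = 124
Weekday index = (0 + 124) mod 7 = 5 -> Saturday
Weekend days: Saturday, Sunday

Yes


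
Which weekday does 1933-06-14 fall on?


Date: June 14, 1933
Anchor: Jan 1, 1933. With p = 1933 - 1 = 1932: (p + p//4 - p//100 + p//400) mod 7 = (1932 + 483 - 19 + 4) mod 7 = 2400 mod 7 = 6 -> Sunday (Mon=0 ... Sun=6)
Days before June (Jan-May): 151; offset = 151 + 14 - 1 = 164
Weekday index = (6 + 164) mod 7 = 2

Day of the week: Wednesday


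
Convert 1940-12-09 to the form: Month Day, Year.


ISO 1940-12-09 parses as year=1940, month=12, day=09
Month 12 -> December

December 9, 1940


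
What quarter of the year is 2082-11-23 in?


Month: November (month 11)
Q1: Jan-Mar, Q2: Apr-Jun, Q3: Jul-Sep, Q4: Oct-Dec

Q4


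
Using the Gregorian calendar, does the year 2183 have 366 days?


Gregorian leap year rule: divisible by 4, but not by 100, unless also by 400.
2183 is not divisible by 4 -> not a leap year

No


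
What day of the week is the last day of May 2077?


May 2077 has 31 days
Anchor: Jan 1, 2077. With p = 2077 - 1 = 2076: (p + p//4 - p//100 + p//400) mod 7 = (2076 + 519 - 20 + 5) mod 7 = 2580 mod 7 = 4 -> Friday (Mon=0 ... Sun=6)
Days before May (Jan-Apr): 120; May 1 index = (4 + 120) mod 7 = 5 -> Saturday
Last day offset: 31 - 1 = 30 days
Weekday index = (5 + 30) mod 7 = 0

Monday, May 31


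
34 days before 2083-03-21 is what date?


Start: 2083-03-21, subtract 34 days
Back 21 days from March 21 reaches February 28, 2083 -> 13 left
February 2083: 28 - 13 = 15 -> lands on February 15

Result: 2083-02-15


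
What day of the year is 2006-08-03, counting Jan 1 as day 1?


Date: August 3, 2006
Days in months 1 through 7: 212
Plus 3 days in August

Day of year: 215


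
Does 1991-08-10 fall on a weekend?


Anchor: Jan 1, 1991. With p = 1991 - 1 = 1990: (p + p//4 - p//100 + p//400) mod 7 = (1990 + 497 - 19 + 4) mod 7 = 2472 mod 7 = 1 -> Tuesday (Mon=0 ... Sun=6)
Day of year: 222; offset = 221
Weekday index = (1 + 221) mod 7 = 5 -> Saturday
Weekend days: Saturday, Sunday

Yes


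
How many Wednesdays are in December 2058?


December 2058 has 31 days
Anchor: Jan 1, 2058. With p = 2058 - 1 = 2057: (p + p//4 - p//100 + p//400) mod 7 = (2057 + 514 - 20 + 5) mod 7 = 2556 mod 7 = 1 -> Tuesday (Mon=0 ... Sun=6)
Days before December (Jan-Nov): 334; December 1 index = (1 + 334) mod 7 = 6 -> Sunday
First Wednesday is December 4
Wednesdays: 4, 11, 18, 25

4 Wednesdays


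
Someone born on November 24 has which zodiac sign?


Date: November 24
Conventional tropical zodiac dates: Sagittarius from November 22 onward; Capricorn starts December 22
November 24 falls within the Sagittarius range

Sagittarius


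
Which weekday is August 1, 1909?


Target: August 1, 1909
Anchor: Jan 1, 1909. With p = 1909 - 1 = 1908: (p + p//4 - p//100 + p//400) mod 7 = (1908 + 477 - 19 + 4) mod 7 = 2370 mod 7 = 4 -> Friday (Mon=0 ... Sun=6)
Days before August (Jan-Jul): 212 days
Weekday index = (4 + 212) mod 7 = 6

Sunday


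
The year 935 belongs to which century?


Century = (year - 1) // 100 + 1
= (935 - 1) // 100 + 1
= 934 // 100 + 1
= 9 + 1

10th century


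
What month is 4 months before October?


October is month 10
10 - 4 = 6

June


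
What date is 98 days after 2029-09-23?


Start: 2029-09-23, add 98 days
September 2029 has 30 days: 30 - 23 = 7 days to September 30 -> 91 left
October 2029 has 31 days -> 60 left
November 2029 has 30 days -> 30 left
December 2029: 30 <= 31 -> lands on December 30

Result: 2029-12-30


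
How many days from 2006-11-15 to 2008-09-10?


From 2006-11-15 to 2008-09-10
2006-11-15: days before November = 31 + 28 + 31 + 30 + 31 + 30 + 31 + 31 + 30 + 31 = 304 (2006 is not a leap year); day of year = 304 + 15 = 319
2008-09-10: days before September = 31 + 29 + 31 + 30 + 31 + 30 + 31 + 31 = 244 (2008 is a leap year); day of year = 244 + 10 = 254
Rest of 2006: 365 - 319 = 46
Full years 2007 (365): 365
Total = 46 + 365 + 254 = 665

665 days


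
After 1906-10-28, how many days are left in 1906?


Day of year: 301 of 365
Remaining = 365 - 301

64 days


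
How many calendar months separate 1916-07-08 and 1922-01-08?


From July 1916 to January 1922
6 years * 12 = 72 months, minus 6 months = 66

66 months


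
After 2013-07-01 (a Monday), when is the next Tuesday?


Current: Monday
Target: Tuesday
Days ahead: 1

Next Tuesday: 2013-07-02


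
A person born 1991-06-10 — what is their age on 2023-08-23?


Birth: 1991-06-10
Reference: 2023-08-23
Year difference: 2023 - 1991 = 32

32 years old


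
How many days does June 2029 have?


June 2029

30 days


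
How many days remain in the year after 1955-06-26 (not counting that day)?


Day of year: 177 of 365
Remaining = 365 - 177

188 days


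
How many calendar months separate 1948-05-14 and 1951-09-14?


From May 1948 to September 1951
3 years * 12 = 36 months, plus 4 months = 40

40 months


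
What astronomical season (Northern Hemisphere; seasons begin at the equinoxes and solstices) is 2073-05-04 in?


Date: May 4
Astronomical Spring (approx.; exact equinox/solstice day varies by year): March 20 to June 20
May 4 falls within the Spring window

Spring


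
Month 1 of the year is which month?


Month 1 of 12

January


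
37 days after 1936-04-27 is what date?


Start: 1936-04-27, add 37 days
April 1936 has 30 days: 30 - 27 = 3 days to April 30 -> 34 left
May 1936 has 31 days -> 3 left
June 1936: 3 <= 30 -> lands on June 3

Result: 1936-06-03


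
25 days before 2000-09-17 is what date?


Start: 2000-09-17, subtract 25 days
Back 17 days from September 17 reaches August 31, 2000 -> 8 left
August 2000: 31 - 8 = 23 -> lands on August 23

Result: 2000-08-23


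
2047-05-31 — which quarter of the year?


Month: May (month 5)
Q1: Jan-Mar, Q2: Apr-Jun, Q3: Jul-Sep, Q4: Oct-Dec

Q2


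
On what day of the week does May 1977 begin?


Target: May 1, 1977
Anchor: Jan 1, 1977. With p = 1977 - 1 = 1976: (p + p//4 - p//100 + p//400) mod 7 = (1976 + 494 - 19 + 4) mod 7 = 2455 mod 7 = 5 -> Saturday (Mon=0 ... Sun=6)
Days before May (Jan-Apr): 120 days
Weekday index = (5 + 120) mod 7 = 6

Sunday


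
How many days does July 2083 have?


July 2083

31 days


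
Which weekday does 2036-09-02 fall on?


Date: September 2, 2036
Anchor: Jan 1, 2036. With p = 2036 - 1 = 2035: (p + p//4 - p//100 + p//400) mod 7 = (2035 + 508 - 20 + 5) mod 7 = 2528 mod 7 = 1 -> Tuesday (Mon=0 ... Sun=6)
Days before September (Jan-Aug): 244; offset = 244 + 2 - 1 = 245
Weekday index = (1 + 245) mod 7 = 1

Day of the week: Tuesday


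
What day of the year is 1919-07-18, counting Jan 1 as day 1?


Date: July 18, 1919
Days in months 1 through 6: 181
Plus 18 days in July

Day of year: 199


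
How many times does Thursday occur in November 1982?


November 1982 has 30 days
Anchor: Jan 1, 1982. With p = 1982 - 1 = 1981: (p + p//4 - p//100 + p//400) mod 7 = (1981 + 495 - 19 + 4) mod 7 = 2461 mod 7 = 4 -> Friday (Mon=0 ... Sun=6)
Days before November (Jan-Oct): 304; November 1 index = (4 + 304) mod 7 = 0 -> Monday
First Thursday is November 4
Thursdays: 4, 11, 18, 25

4 Thursdays


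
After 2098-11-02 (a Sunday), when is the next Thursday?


Current: Sunday
Target: Thursday
Days ahead: 4

Next Thursday: 2098-11-06


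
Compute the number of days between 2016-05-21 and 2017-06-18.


From 2016-05-21 to 2017-06-18
2016-05-21: days before May = 31 + 29 + 31 + 30 = 121 (2016 is a leap year); day of year = 121 + 21 = 142
2017-06-18: days before June = 31 + 28 + 31 + 30 + 31 = 151 (2017 is not a leap year); day of year = 151 + 18 = 169
Rest of 2016: 366 - 142 = 224
Total = 224 + 169 = 393

393 days


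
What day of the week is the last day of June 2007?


June 2007 has 30 days
Anchor: Jan 1, 2007. With p = 2007 - 1 = 2006: (p + p//4 - p//100 + p//400) mod 7 = (2006 + 501 - 20 + 5) mod 7 = 2492 mod 7 = 0 -> Monday (Mon=0 ... Sun=6)
Days before June (Jan-May): 151; June 1 index = (0 + 151) mod 7 = 4 -> Friday
Last day offset: 30 - 1 = 29 days
Weekday index = (4 + 29) mod 7 = 5

Saturday, June 30


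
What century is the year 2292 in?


Century = (year - 1) // 100 + 1
= (2292 - 1) // 100 + 1
= 2291 // 100 + 1
= 22 + 1

23rd century


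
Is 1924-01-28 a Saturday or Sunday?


Anchor: Jan 1, 1924. With p = 1924 - 1 = 1923: (p + p//4 - p//100 + p//400) mod 7 = (1923 + 480 - 19 + 4) mod 7 = 2388 mod 7 = 1 -> Tuesday (Mon=0 ... Sun=6)
Day of year: 28; offset = 27
Weekday index = (1 + 27) mod 7 = 0 -> Monday
Weekend days: Saturday, Sunday

No


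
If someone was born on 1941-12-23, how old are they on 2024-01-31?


Birth: 1941-12-23
Reference: 2024-01-31
Year difference: 2024 - 1941 = 83
Birthday not yet reached in 2024, subtract 1

82 years old


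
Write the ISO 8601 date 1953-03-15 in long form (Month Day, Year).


ISO 1953-03-15 parses as year=1953, month=03, day=15
Month 3 -> March

March 15, 1953


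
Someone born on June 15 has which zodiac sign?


Date: June 15
Conventional tropical zodiac dates: Gemini from May 21 onward; Cancer starts June 21
June 15 falls within the Gemini range

Gemini


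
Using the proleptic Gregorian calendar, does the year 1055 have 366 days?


Gregorian leap year rule: divisible by 4, but not by 100, unless also by 400.
1055 is not divisible by 4 -> not a leap year

No


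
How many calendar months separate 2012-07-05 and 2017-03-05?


From July 2012 to March 2017
5 years * 12 = 60 months, minus 4 months = 56

56 months


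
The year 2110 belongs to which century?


Century = (year - 1) // 100 + 1
= (2110 - 1) // 100 + 1
= 2109 // 100 + 1
= 21 + 1

22nd century


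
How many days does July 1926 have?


July 1926

31 days


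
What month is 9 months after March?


March is month 3
3 + 9 = 12

December


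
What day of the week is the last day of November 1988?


November 1988 has 30 days
Anchor: Jan 1, 1988. With p = 1988 - 1 = 1987: (p + p//4 - p//100 + p//400) mod 7 = (1987 + 496 - 19 + 4) mod 7 = 2468 mod 7 = 4 -> Friday (Mon=0 ... Sun=6)
Days before November (Jan-Oct): 305; November 1 index = (4 + 305) mod 7 = 1 -> Tuesday
Last day offset: 30 - 1 = 29 days
Weekday index = (1 + 29) mod 7 = 2

Wednesday, November 30


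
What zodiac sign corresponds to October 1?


Date: October 1
Conventional tropical zodiac dates: Libra from September 23 onward; Scorpio starts October 23
October 1 falls within the Libra range

Libra


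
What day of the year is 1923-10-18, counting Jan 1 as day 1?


Date: October 18, 1923
Days in months 1 through 9: 273
Plus 18 days in October

Day of year: 291


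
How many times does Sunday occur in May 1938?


May 1938 has 31 days
Anchor: Jan 1, 1938. With p = 1938 - 1 = 1937: (p + p//4 - p//100 + p//400) mod 7 = (1937 + 484 - 19 + 4) mod 7 = 2406 mod 7 = 5 -> Saturday (Mon=0 ... Sun=6)
Days before May (Jan-Apr): 120; May 1 index = (5 + 120) mod 7 = 6 -> Sunday
First Sunday is May 1
Sundays: 1, 8, 15, 22, 29

5 Sundays


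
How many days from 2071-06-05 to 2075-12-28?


From 2071-06-05 to 2075-12-28
2071-06-05: days before June = 31 + 28 + 31 + 30 + 31 = 151 (2071 is not a leap year); day of year = 151 + 5 = 156
2075-12-28: days before December = 31 + 28 + 31 + 30 + 31 + 30 + 31 + 31 + 30 + 31 + 30 = 334 (2075 is not a leap year); day of year = 334 + 28 = 362
Rest of 2071: 365 - 156 = 209
Full years 2072 (366), 2073 (365), 2074 (365): 1096
Total = 209 + 1096 + 362 = 1667

1667 days


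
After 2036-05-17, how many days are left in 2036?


Day of year: 138 of 366
Remaining = 366 - 138

228 days


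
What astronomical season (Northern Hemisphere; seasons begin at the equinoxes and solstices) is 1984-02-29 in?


Date: February 29
Astronomical Winter (approx.; exact equinox/solstice day varies by year): December 21 to March 19
February 29 falls within the Winter window

Winter


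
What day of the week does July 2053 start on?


Target: July 1, 2053
Anchor: Jan 1, 2053. With p = 2053 - 1 = 2052: (p + p//4 - p//100 + p//400) mod 7 = (2052 + 513 - 20 + 5) mod 7 = 2550 mod 7 = 2 -> Wednesday (Mon=0 ... Sun=6)
Days before July (Jan-Jun): 181 days
Weekday index = (2 + 181) mod 7 = 1

Tuesday


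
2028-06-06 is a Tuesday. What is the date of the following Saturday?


Current: Tuesday
Target: Saturday
Days ahead: 4

Next Saturday: 2028-06-10


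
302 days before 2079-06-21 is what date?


Start: 2079-06-21, subtract 302 days
Back 21 days from June 21 reaches May 31, 2079 -> 281 left
May 2079 has 31 days -> back to April 30, 2079 -> 250 left
April 2079 has 30 days -> back to March 31, 2079 -> 220 left
March 2079 has 31 days -> back to February 28, 2079 -> 189 left
February 2079 has 28 days -> back to January 31, 2079 -> 161 left
January 2079 has 31 days -> back to December 31, 2078 -> 130 left
December 2078 has 31 days -> back to November 30, 2078 -> 99 left
November 2078 has 30 days -> back to October 31, 2078 -> 69 left
October 2078 has 31 days -> back to September 30, 2078 -> 38 left
September 2078 has 30 days -> back to August 31, 2078 -> 8 left
August 2078: 31 - 8 = 23 -> lands on August 23

Result: 2078-08-23


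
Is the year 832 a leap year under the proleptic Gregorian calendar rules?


Gregorian leap year rule: divisible by 4, but not by 100, unless also by 400.
832 is divisible by 4 but not 100 -> leap year

Yes


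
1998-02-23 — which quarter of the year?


Month: February (month 2)
Q1: Jan-Mar, Q2: Apr-Jun, Q3: Jul-Sep, Q4: Oct-Dec

Q1


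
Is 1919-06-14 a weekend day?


Anchor: Jan 1, 1919. With p = 1919 - 1 = 1918: (p + p//4 - p//100 + p//400) mod 7 = (1918 + 479 - 19 + 4) mod 7 = 2382 mod 7 = 2 -> Wednesday (Mon=0 ... Sun=6)
Day of year: 165; offset = 164
Weekday index = (2 + 164) mod 7 = 5 -> Saturday
Weekend days: Saturday, Sunday

Yes


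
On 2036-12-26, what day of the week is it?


Date: December 26, 2036
Anchor: Jan 1, 2036. With p = 2036 - 1 = 2035: (p + p//4 - p//100 + p//400) mod 7 = (2035 + 508 - 20 + 5) mod 7 = 2528 mod 7 = 1 -> Tuesday (Mon=0 ... Sun=6)
Days before December (Jan-Nov): 335; offset = 335 + 26 - 1 = 360
Weekday index = (1 + 360) mod 7 = 4

Day of the week: Friday


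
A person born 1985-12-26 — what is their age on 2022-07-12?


Birth: 1985-12-26
Reference: 2022-07-12
Year difference: 2022 - 1985 = 37
Birthday not yet reached in 2022, subtract 1

36 years old


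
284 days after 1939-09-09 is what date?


Start: 1939-09-09, add 284 days
September 1939 has 30 days: 30 - 9 = 21 days to September 30 -> 263 left
October 1939 has 31 days -> 232 left
November 1939 has 30 days -> 202 left
December 1939 has 31 days -> 171 left
January 1940 has 31 days -> 140 left
February 1940 has 29 days -> 111 left
March 1940 has 31 days -> 80 left
April 1940 has 30 days -> 50 left
May 1940 has 31 days -> 19 left
June 1940: 19 <= 30 -> lands on June 19

Result: 1940-06-19


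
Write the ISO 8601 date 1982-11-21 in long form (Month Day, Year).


ISO 1982-11-21 parses as year=1982, month=11, day=21
Month 11 -> November

November 21, 1982


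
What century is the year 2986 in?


Century = (year - 1) // 100 + 1
= (2986 - 1) // 100 + 1
= 2985 // 100 + 1
= 29 + 1

30th century


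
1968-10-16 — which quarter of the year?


Month: October (month 10)
Q1: Jan-Mar, Q2: Apr-Jun, Q3: Jul-Sep, Q4: Oct-Dec

Q4


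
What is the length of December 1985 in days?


December 1985

31 days


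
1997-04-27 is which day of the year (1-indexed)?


Date: April 27, 1997
Days in months 1 through 3: 90
Plus 27 days in April

Day of year: 117


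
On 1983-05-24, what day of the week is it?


Date: May 24, 1983
Anchor: Jan 1, 1983. With p = 1983 - 1 = 1982: (p + p//4 - p//100 + p//400) mod 7 = (1982 + 495 - 19 + 4) mod 7 = 2462 mod 7 = 5 -> Saturday (Mon=0 ... Sun=6)
Days before May (Jan-Apr): 120; offset = 120 + 24 - 1 = 143
Weekday index = (5 + 143) mod 7 = 1

Day of the week: Tuesday


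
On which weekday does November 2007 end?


November 2007 has 30 days
Anchor: Jan 1, 2007. With p = 2007 - 1 = 2006: (p + p//4 - p//100 + p//400) mod 7 = (2006 + 501 - 20 + 5) mod 7 = 2492 mod 7 = 0 -> Monday (Mon=0 ... Sun=6)
Days before November (Jan-Oct): 304; November 1 index = (0 + 304) mod 7 = 3 -> Thursday
Last day offset: 30 - 1 = 29 days
Weekday index = (3 + 29) mod 7 = 4

Friday, November 30


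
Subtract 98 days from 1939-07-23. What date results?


Start: 1939-07-23, subtract 98 days
Back 23 days from July 23 reaches June 30, 1939 -> 75 left
June 1939 has 30 days -> back to May 31, 1939 -> 45 left
May 1939 has 31 days -> back to April 30, 1939 -> 14 left
April 1939: 30 - 14 = 16 -> lands on April 16

Result: 1939-04-16


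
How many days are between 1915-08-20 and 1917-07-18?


From 1915-08-20 to 1917-07-18
1915-08-20: days before August = 31 + 28 + 31 + 30 + 31 + 30 + 31 = 212 (1915 is not a leap year); day of year = 212 + 20 = 232
1917-07-18: days before July = 31 + 28 + 31 + 30 + 31 + 30 = 181 (1917 is not a leap year); day of year = 181 + 18 = 199
Rest of 1915: 365 - 232 = 133
Full years 1916 (366): 366
Total = 133 + 366 + 199 = 698

698 days


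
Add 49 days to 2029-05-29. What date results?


Start: 2029-05-29, add 49 days
May 2029 has 31 days: 31 - 29 = 2 days to May 31 -> 47 left
June 2029 has 30 days -> 17 left
July 2029: 17 <= 31 -> lands on July 17

Result: 2029-07-17


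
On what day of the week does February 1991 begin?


Target: February 1, 1991
Anchor: Jan 1, 1991. With p = 1991 - 1 = 1990: (p + p//4 - p//100 + p//400) mod 7 = (1990 + 497 - 19 + 4) mod 7 = 2472 mod 7 = 1 -> Tuesday (Mon=0 ... Sun=6)
Days before February (Jan): 31 days
Weekday index = (1 + 31) mod 7 = 4

Friday


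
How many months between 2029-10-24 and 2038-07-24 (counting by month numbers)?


From October 2029 to July 2038
9 years * 12 = 108 months, minus 3 months = 105

105 months


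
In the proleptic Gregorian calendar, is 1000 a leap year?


Gregorian leap year rule: divisible by 4, but not by 100, unless also by 400.
1000 is divisible by 100 but not 400 -> not a leap year

No


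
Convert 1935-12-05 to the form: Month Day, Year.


ISO 1935-12-05 parses as year=1935, month=12, day=05
Month 12 -> December

December 5, 1935


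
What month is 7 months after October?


October is month 10
10 + 7 = 17; wrap: 17 - 12 = 5

May


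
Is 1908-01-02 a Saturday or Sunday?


Anchor: Jan 1, 1908. With p = 1908 - 1 = 1907: (p + p//4 - p//100 + p//400) mod 7 = (1907 + 476 - 19 + 4) mod 7 = 2368 mod 7 = 2 -> Wednesday (Mon=0 ... Sun=6)
Day of year: 2; offset = 1
Weekday index = (2 + 1) mod 7 = 3 -> Thursday
Weekend days: Saturday, Sunday

No


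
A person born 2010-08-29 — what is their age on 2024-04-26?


Birth: 2010-08-29
Reference: 2024-04-26
Year difference: 2024 - 2010 = 14
Birthday not yet reached in 2024, subtract 1

13 years old


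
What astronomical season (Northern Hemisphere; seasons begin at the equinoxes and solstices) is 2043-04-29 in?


Date: April 29
Astronomical Spring (approx.; exact equinox/solstice day varies by year): March 20 to June 20
April 29 falls within the Spring window

Spring


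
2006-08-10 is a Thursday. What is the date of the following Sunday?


Current: Thursday
Target: Sunday
Days ahead: 3

Next Sunday: 2006-08-13


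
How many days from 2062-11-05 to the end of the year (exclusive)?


Day of year: 309 of 365
Remaining = 365 - 309

56 days


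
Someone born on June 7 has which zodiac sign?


Date: June 7
Conventional tropical zodiac dates: Gemini from May 21 onward; Cancer starts June 21
June 7 falls within the Gemini range

Gemini


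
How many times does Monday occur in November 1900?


November 1900 has 30 days
Anchor: Jan 1, 1900. With p = 1900 - 1 = 1899: (p + p//4 - p//100 + p//400) mod 7 = (1899 + 474 - 18 + 4) mod 7 = 2359 mod 7 = 0 -> Monday (Mon=0 ... Sun=6)
Days before November (Jan-Oct): 304; November 1 index = (0 + 304) mod 7 = 3 -> Thursday
First Monday is November 5
Mondays: 5, 12, 19, 26

4 Mondays


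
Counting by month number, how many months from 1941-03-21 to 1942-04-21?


From March 1941 to April 1942
1 year * 12 = 12 months, plus 1 month = 13

13 months


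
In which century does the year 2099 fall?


Century = (year - 1) // 100 + 1
= (2099 - 1) // 100 + 1
= 2098 // 100 + 1
= 20 + 1

21st century


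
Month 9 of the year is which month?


Month 9 of 12

September


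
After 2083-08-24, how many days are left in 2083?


Day of year: 236 of 365
Remaining = 365 - 236

129 days


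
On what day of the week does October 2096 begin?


Target: October 1, 2096
Anchor: Jan 1, 2096. With p = 2096 - 1 = 2095: (p + p//4 - p//100 + p//400) mod 7 = (2095 + 523 - 20 + 5) mod 7 = 2603 mod 7 = 6 -> Sunday (Mon=0 ... Sun=6)
Days before October (Jan-Sep): 274 days
Weekday index = (6 + 274) mod 7 = 0

Monday


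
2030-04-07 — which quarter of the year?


Month: April (month 4)
Q1: Jan-Mar, Q2: Apr-Jun, Q3: Jul-Sep, Q4: Oct-Dec

Q2


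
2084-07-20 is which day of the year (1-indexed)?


Date: July 20, 2084
Days in months 1 through 6: 182
Plus 20 days in July

Day of year: 202


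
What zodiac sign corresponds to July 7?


Date: July 7
Conventional tropical zodiac dates: Cancer from June 21 onward; Leo starts July 23
July 7 falls within the Cancer range

Cancer


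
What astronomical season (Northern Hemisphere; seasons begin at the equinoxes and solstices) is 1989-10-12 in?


Date: October 12
Astronomical Autumn (approx.; exact equinox/solstice day varies by year): September 22 to December 20
October 12 falls within the Autumn window

Autumn


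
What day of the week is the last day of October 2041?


October 2041 has 31 days
Anchor: Jan 1, 2041. With p = 2041 - 1 = 2040: (p + p//4 - p//100 + p//400) mod 7 = (2040 + 510 - 20 + 5) mod 7 = 2535 mod 7 = 1 -> Tuesday (Mon=0 ... Sun=6)
Days before October (Jan-Sep): 273; October 1 index = (1 + 273) mod 7 = 1 -> Tuesday
Last day offset: 31 - 1 = 30 days
Weekday index = (1 + 30) mod 7 = 3

Thursday, October 31


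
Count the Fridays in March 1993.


March 1993 has 31 days
Anchor: Jan 1, 1993. With p = 1993 - 1 = 1992: (p + p//4 - p//100 + p//400) mod 7 = (1992 + 498 - 19 + 4) mod 7 = 2475 mod 7 = 4 -> Friday (Mon=0 ... Sun=6)
Days before March (Jan-Feb): 59; March 1 index = (4 + 59) mod 7 = 0 -> Monday
First Friday is March 5
Fridays: 5, 12, 19, 26

4 Fridays


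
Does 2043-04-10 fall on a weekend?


Anchor: Jan 1, 2043. With p = 2043 - 1 = 2042: (p + p//4 - p//100 + p//400) mod 7 = (2042 + 510 - 20 + 5) mod 7 = 2537 mod 7 = 3 -> Thursday (Mon=0 ... Sun=6)
Day of year: 100; offset = 99
Weekday index = (3 + 99) mod 7 = 4 -> Friday
Weekend days: Saturday, Sunday

No


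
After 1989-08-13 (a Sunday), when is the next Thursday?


Current: Sunday
Target: Thursday
Days ahead: 4

Next Thursday: 1989-08-17


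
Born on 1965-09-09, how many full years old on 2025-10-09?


Birth: 1965-09-09
Reference: 2025-10-09
Year difference: 2025 - 1965 = 60

60 years old


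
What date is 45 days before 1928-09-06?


Start: 1928-09-06, subtract 45 days
Back 6 days from September 6 reaches August 31, 1928 -> 39 left
August 1928 has 31 days -> back to July 31, 1928 -> 8 left
July 1928: 31 - 8 = 23 -> lands on July 23

Result: 1928-07-23


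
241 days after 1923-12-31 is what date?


Start: 1923-12-31, add 241 days
December 31 is the last day of December 1923 -> 241 left
January 1924 has 31 days -> 210 left
February 1924 has 29 days -> 181 left
March 1924 has 31 days -> 150 left
April 1924 has 30 days -> 120 left
May 1924 has 31 days -> 89 left
June 1924 has 30 days -> 59 left
July 1924 has 31 days -> 28 left
August 1924: 28 <= 31 -> lands on August 28

Result: 1924-08-28


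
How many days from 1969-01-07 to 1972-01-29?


From 1969-01-07 to 1972-01-29
1969-01-07: day of year = 7
1972-01-29: day of year = 29
Rest of 1969: 365 - 7 = 358
Full years 1970 (365), 1971 (365): 730
Total = 358 + 730 + 29 = 1117

1117 days


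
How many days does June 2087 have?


June 2087

30 days


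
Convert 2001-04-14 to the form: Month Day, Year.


ISO 2001-04-14 parses as year=2001, month=04, day=14
Month 4 -> April

April 14, 2001


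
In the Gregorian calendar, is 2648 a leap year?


Gregorian leap year rule: divisible by 4, but not by 100, unless also by 400.
2648 is divisible by 4 but not 100 -> leap year

Yes


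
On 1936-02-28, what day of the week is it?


Date: February 28, 1936
Anchor: Jan 1, 1936. With p = 1936 - 1 = 1935: (p + p//4 - p//100 + p//400) mod 7 = (1935 + 483 - 19 + 4) mod 7 = 2403 mod 7 = 2 -> Wednesday (Mon=0 ... Sun=6)
Days before February (Jan): 31; offset = 31 + 28 - 1 = 58
Weekday index = (2 + 58) mod 7 = 4

Day of the week: Friday


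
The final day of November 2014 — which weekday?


November 2014 has 30 days
Anchor: Jan 1, 2014. With p = 2014 - 1 = 2013: (p + p//4 - p//100 + p//400) mod 7 = (2013 + 503 - 20 + 5) mod 7 = 2501 mod 7 = 2 -> Wednesday (Mon=0 ... Sun=6)
Days before November (Jan-Oct): 304; November 1 index = (2 + 304) mod 7 = 5 -> Saturday
Last day offset: 30 - 1 = 29 days
Weekday index = (5 + 29) mod 7 = 6

Sunday, November 30


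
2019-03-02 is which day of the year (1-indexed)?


Date: March 2, 2019
Days in months 1 through 2: 59
Plus 2 days in March

Day of year: 61


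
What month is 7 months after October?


October is month 10
10 + 7 = 17; wrap: 17 - 12 = 5

May


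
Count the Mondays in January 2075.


January 2075 has 31 days
Anchor: Jan 1, 2075. With p = 2075 - 1 = 2074: (p + p//4 - p//100 + p//400) mod 7 = (2074 + 518 - 20 + 5) mod 7 = 2577 mod 7 = 1 -> Tuesday (Mon=0 ... Sun=6)
January 1 is the anchor itself -> Tuesday
First Monday is January 7
Mondays: 7, 14, 21, 28

4 Mondays


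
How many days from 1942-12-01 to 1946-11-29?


From 1942-12-01 to 1946-11-29
1942-12-01: days before December = 31 + 28 + 31 + 30 + 31 + 30 + 31 + 31 + 30 + 31 + 30 = 334 (1942 is not a leap year); day of year = 334 + 1 = 335
1946-11-29: days before November = 31 + 28 + 31 + 30 + 31 + 30 + 31 + 31 + 30 + 31 = 304 (1946 is not a leap year); day of year = 304 + 29 = 333
Rest of 1942: 365 - 335 = 30
Full years 1943 (365), 1944 (366), 1945 (365): 1096
Total = 30 + 1096 + 333 = 1459

1459 days


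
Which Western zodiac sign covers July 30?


Date: July 30
Conventional tropical zodiac dates: Leo from July 23 onward; Virgo starts August 23
July 30 falls within the Leo range

Leo


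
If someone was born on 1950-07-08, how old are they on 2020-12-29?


Birth: 1950-07-08
Reference: 2020-12-29
Year difference: 2020 - 1950 = 70

70 years old


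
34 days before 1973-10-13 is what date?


Start: 1973-10-13, subtract 34 days
Back 13 days from October 13 reaches September 30, 1973 -> 21 left
September 1973: 30 - 21 = 9 -> lands on September 9

Result: 1973-09-09


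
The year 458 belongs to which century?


Century = (year - 1) // 100 + 1
= (458 - 1) // 100 + 1
= 457 // 100 + 1
= 4 + 1

5th century


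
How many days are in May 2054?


May 2054

31 days


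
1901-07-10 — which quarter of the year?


Month: July (month 7)
Q1: Jan-Mar, Q2: Apr-Jun, Q3: Jul-Sep, Q4: Oct-Dec

Q3


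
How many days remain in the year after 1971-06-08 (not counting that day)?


Day of year: 159 of 365
Remaining = 365 - 159

206 days


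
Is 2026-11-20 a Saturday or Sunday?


Anchor: Jan 1, 2026. With p = 2026 - 1 = 2025: (p + p//4 - p//100 + p//400) mod 7 = (2025 + 506 - 20 + 5) mod 7 = 2516 mod 7 = 3 -> Thursday (Mon=0 ... Sun=6)
Day of year: 324; offset = 323
Weekday index = (3 + 323) mod 7 = 4 -> Friday
Weekend days: Saturday, Sunday

No


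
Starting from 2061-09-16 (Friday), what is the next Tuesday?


Current: Friday
Target: Tuesday
Days ahead: 4

Next Tuesday: 2061-09-20


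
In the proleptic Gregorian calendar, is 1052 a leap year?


Gregorian leap year rule: divisible by 4, but not by 100, unless also by 400.
1052 is divisible by 4 but not 100 -> leap year

Yes


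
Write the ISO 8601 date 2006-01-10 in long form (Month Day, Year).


ISO 2006-01-10 parses as year=2006, month=01, day=10
Month 1 -> January

January 10, 2006


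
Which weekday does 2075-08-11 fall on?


Date: August 11, 2075
Anchor: Jan 1, 2075. With p = 2075 - 1 = 2074: (p + p//4 - p//100 + p//400) mod 7 = (2074 + 518 - 20 + 5) mod 7 = 2577 mod 7 = 1 -> Tuesday (Mon=0 ... Sun=6)
Days before August (Jan-Jul): 212; offset = 212 + 11 - 1 = 222
Weekday index = (1 + 222) mod 7 = 6

Day of the week: Sunday


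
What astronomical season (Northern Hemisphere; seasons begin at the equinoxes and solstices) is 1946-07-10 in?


Date: July 10
Astronomical Summer (approx.; exact equinox/solstice day varies by year): June 21 to September 21
July 10 falls within the Summer window

Summer


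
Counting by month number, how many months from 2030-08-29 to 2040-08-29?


From August 2030 to August 2040
10 years * 12 = 120 months = 120

120 months


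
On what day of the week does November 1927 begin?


Target: November 1, 1927
Anchor: Jan 1, 1927. With p = 1927 - 1 = 1926: (p + p//4 - p//100 + p//400) mod 7 = (1926 + 481 - 19 + 4) mod 7 = 2392 mod 7 = 5 -> Saturday (Mon=0 ... Sun=6)
Days before November (Jan-Oct): 304 days
Weekday index = (5 + 304) mod 7 = 1

Tuesday


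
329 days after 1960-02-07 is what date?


Start: 1960-02-07, add 329 days
February 1960 has 29 days: 29 - 7 = 22 days to February 29 -> 307 left
March 1960 has 31 days -> 276 left
April 1960 has 30 days -> 246 left
May 1960 has 31 days -> 215 left
June 1960 has 30 days -> 185 left
July 1960 has 31 days -> 154 left
August 1960 has 31 days -> 123 left
September 1960 has 30 days -> 93 left
October 1960 has 31 days -> 62 left
November 1960 has 30 days -> 32 left
December 1960 has 31 days -> 1 left
January 1961: 1 <= 31 -> lands on January 1

Result: 1961-01-01


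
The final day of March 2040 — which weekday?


March 2040 has 31 days
Anchor: Jan 1, 2040. With p = 2040 - 1 = 2039: (p + p//4 - p//100 + p//400) mod 7 = (2039 + 509 - 20 + 5) mod 7 = 2533 mod 7 = 6 -> Sunday (Mon=0 ... Sun=6)
Days before March (Jan-Feb): 60; March 1 index = (6 + 60) mod 7 = 3 -> Thursday
Last day offset: 31 - 1 = 30 days
Weekday index = (3 + 30) mod 7 = 5

Saturday, March 31
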